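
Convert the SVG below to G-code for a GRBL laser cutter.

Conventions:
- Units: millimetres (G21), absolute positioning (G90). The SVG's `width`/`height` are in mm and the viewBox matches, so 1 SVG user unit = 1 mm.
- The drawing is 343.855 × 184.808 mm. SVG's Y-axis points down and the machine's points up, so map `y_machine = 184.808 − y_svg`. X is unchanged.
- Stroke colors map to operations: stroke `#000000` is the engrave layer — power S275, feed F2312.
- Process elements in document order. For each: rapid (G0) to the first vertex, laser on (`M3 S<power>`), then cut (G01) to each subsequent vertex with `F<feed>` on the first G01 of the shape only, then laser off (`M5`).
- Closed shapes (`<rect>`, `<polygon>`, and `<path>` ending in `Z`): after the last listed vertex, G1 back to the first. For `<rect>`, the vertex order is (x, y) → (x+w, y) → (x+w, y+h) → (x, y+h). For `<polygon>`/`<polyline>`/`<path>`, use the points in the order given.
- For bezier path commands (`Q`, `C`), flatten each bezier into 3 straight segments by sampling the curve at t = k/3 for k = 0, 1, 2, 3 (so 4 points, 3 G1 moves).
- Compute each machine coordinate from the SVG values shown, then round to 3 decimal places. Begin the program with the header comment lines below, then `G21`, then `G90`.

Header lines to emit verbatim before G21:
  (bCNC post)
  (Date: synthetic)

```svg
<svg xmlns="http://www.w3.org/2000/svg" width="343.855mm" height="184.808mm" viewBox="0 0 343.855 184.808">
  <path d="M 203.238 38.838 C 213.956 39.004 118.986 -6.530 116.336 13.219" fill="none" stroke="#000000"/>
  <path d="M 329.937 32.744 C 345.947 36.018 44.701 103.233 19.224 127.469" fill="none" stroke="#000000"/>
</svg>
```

Since the viewBox matches the mm dimensions, user units are millimetres directly. The only transform is the Y-flip y_m = 184.808 − y_svg.

Shape 1 is a cubic bezier drawn with `<path>`. Its stroke #000000 means engrave at S275, F2312. After flipping Y the toolpath is (203.238,145.970) → (186.060,156.927) → (142.426,173.687) → (116.336,171.589).

Shape 2 is a cubic bezier drawn with `<path>`. Its stroke #000000 means engrave at S275, F2312. After flipping Y the toolpath is (329.937,152.064) → (262.159,131.436) → (114.660,91.941) → (19.224,57.339).

(bCNC post)
(Date: synthetic)
G21
G90
G0 X203.238 Y145.970
M3 S275
G01 X186.060 Y156.927 F2312
G01 X142.426 Y173.687
G01 X116.336 Y171.589
M5
G0 X329.937 Y152.064
M3 S275
G01 X262.159 Y131.436 F2312
G01 X114.660 Y91.941
G01 X19.224 Y57.339
M5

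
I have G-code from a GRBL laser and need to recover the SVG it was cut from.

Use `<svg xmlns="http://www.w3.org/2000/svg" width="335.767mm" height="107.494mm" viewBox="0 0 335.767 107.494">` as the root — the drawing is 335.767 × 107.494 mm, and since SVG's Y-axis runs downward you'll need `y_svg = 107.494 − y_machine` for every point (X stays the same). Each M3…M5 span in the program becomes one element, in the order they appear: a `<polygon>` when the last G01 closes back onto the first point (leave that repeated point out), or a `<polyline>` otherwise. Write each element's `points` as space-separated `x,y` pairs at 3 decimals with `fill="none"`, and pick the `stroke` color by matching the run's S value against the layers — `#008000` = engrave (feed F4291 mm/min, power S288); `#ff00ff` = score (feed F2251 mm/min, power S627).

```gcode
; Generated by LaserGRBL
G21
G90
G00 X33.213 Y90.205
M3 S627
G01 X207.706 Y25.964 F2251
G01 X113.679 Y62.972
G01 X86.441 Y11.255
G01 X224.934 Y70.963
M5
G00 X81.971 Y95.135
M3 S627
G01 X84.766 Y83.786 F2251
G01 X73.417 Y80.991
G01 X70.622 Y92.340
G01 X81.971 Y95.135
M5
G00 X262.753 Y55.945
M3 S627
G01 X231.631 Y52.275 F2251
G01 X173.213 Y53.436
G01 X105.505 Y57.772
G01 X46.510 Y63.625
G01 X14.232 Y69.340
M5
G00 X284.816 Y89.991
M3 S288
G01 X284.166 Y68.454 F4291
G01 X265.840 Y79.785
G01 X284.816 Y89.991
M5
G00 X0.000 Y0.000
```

<svg xmlns="http://www.w3.org/2000/svg" width="335.767mm" height="107.494mm" viewBox="0 0 335.767 107.494">
  <polyline points="33.213,17.289 207.706,81.530 113.679,44.522 86.441,96.239 224.934,36.531" fill="none" stroke="#ff00ff"/>
  <polygon points="81.971,12.359 84.766,23.708 73.417,26.503 70.622,15.154" fill="none" stroke="#ff00ff"/>
  <polyline points="262.753,51.549 231.631,55.219 173.213,54.058 105.505,49.722 46.510,43.869 14.232,38.154" fill="none" stroke="#ff00ff"/>
  <polygon points="284.816,17.503 284.166,39.040 265.840,27.709" fill="none" stroke="#008000"/>
</svg>

y_svg = 107.494 − y_m.

[1] S627→`#ff00ff` (score); open run; points: 33.213,17.289 207.706,81.530 113.679,44.522 86.441,96.239 224.934,36.531

[2] S627→`#ff00ff` (score); closed run; points: 81.971,12.359 84.766,23.708 73.417,26.503 70.622,15.154

[3] S627→`#ff00ff` (score); open run; points: 262.753,51.549 231.631,55.219 173.213,54.058 105.505,49.722 46.510,43.869 14.232,38.154

[4] S288→`#008000` (engrave); closed run; points: 284.816,17.503 284.166,39.040 265.840,27.709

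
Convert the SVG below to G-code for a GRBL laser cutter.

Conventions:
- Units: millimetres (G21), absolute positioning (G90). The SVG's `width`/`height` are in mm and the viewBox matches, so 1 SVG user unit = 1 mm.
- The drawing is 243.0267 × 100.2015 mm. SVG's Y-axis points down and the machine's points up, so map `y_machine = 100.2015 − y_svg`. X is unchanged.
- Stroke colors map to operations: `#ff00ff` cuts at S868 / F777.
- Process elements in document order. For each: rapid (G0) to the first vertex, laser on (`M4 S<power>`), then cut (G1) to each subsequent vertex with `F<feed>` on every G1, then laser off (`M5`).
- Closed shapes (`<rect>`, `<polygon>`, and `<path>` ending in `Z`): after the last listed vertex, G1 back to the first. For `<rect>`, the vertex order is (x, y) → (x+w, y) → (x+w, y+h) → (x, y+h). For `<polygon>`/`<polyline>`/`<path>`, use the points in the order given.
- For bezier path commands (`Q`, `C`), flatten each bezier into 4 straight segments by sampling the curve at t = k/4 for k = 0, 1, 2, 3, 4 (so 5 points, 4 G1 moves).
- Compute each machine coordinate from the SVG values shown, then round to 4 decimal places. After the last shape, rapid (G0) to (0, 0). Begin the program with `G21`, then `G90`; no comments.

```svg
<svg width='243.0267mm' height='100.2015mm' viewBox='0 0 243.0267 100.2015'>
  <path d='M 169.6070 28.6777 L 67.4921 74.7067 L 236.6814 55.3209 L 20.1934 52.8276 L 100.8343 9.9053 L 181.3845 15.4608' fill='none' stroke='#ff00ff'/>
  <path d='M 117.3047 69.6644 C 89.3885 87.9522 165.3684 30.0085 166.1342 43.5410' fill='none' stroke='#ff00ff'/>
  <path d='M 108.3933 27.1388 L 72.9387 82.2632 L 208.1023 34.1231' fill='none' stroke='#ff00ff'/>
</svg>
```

viewBox `0 0 243.0267 100.2015` with mm width/height → 1 unit = 1 mm. Flip: y_m = 100.2015 − y_svg.

**Shape 1** — `<path>` open polyline, stroke `#ff00ff` → cut (S868, F777). Machine vertices: (169.6070,71.5238) → (67.4921,25.4948) → (236.6814,44.8806) → (20.1934,47.3739) → (100.8343,90.2962) → (181.3845,84.7407). Open path.

**Shape 2** — `<path>` cubic bezier, stroke `#ff00ff` → cut (S868, F777). Control points (SVG): P0=(117.3047,69.6644), P1=(89.3885,87.9522), P2=(165.3684,30.0085), P3=(166.1342,43.5410); sampled at t=k/4. Machine vertices: (117.3047,30.5371) → (113.0495,28.8067) → (130.9637,41.8156) → (154.2558,55.7160) → (166.1342,56.6605). Open path.

**Shape 3** — `<path>` open polyline, stroke `#ff00ff` → cut (S868, F777). Machine vertices: (108.3933,73.0627) → (72.9387,17.9383) → (208.1023,66.0784). Open path.

G21
G90
G0 X169.6070 Y71.5238
M4 S868
G1 X67.4921 Y25.4948 F777
G1 X236.6814 Y44.8806 F777
G1 X20.1934 Y47.3739 F777
G1 X100.8343 Y90.2962 F777
G1 X181.3845 Y84.7407 F777
M5
G0 X117.3047 Y30.5371
M4 S868
G1 X113.0495 Y28.8067 F777
G1 X130.9637 Y41.8156 F777
G1 X154.2558 Y55.7160 F777
G1 X166.1342 Y56.6605 F777
M5
G0 X108.3933 Y73.0627
M4 S868
G1 X72.9387 Y17.9383 F777
G1 X208.1023 Y66.0784 F777
M5
G0 X0.0000 Y0.0000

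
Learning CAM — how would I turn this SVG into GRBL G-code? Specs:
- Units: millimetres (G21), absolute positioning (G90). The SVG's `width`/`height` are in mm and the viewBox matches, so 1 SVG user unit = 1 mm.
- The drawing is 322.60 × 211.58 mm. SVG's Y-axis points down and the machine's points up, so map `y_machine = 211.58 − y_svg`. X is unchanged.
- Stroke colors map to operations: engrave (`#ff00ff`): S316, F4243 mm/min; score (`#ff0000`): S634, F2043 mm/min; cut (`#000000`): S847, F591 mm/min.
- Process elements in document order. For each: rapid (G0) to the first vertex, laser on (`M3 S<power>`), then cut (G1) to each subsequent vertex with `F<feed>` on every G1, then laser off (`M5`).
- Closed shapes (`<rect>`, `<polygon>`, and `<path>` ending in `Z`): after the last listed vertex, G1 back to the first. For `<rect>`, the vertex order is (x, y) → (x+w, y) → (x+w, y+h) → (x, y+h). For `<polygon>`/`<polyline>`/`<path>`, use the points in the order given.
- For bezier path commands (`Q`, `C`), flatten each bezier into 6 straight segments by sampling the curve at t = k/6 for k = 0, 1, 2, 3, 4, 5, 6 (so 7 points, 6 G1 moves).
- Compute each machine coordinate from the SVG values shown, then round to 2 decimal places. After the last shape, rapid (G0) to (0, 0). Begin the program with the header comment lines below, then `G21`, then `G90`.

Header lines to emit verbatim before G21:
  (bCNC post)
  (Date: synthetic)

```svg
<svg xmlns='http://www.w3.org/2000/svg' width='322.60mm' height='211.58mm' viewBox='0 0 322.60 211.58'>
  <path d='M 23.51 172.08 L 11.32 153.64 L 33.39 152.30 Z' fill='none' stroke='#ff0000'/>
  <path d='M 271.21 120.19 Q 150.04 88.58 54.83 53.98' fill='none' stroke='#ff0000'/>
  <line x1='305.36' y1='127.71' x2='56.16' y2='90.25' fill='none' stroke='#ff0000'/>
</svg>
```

viewBox `0 0 322.60 211.58` with mm width/height → 1 unit = 1 mm. Flip: y_m = 211.58 − y_svg.

**Shape 1** — `<path>` regular polygon, stroke `#ff0000` → score (S634, F2043). Machine vertices: (23.51,39.50) → (11.32,57.94) → (33.39,59.28) → (23.51,39.50). Closed: final G1 returns to the first vertex.

**Shape 2** — `<path>` quadratic bezier, stroke `#ff0000` → score (S634, F2043). Control points (SVG): P0=(271.21,120.19), P1=(150.04,88.58), P2=(54.83,53.98); sampled at t=k/6. Machine vertices: (271.21,91.39) → (231.54,102.01) → (193.31,112.80) → (156.53,123.75) → (121.19,134.87) → (87.29,146.15) → (54.83,157.60). Open path.

**Shape 3** — `<line>` line segment, stroke `#ff0000` → score (S634, F2043). Machine vertices: (305.36,83.87) → (56.16,121.33). Open path.

(bCNC post)
(Date: synthetic)
G21
G90
G0 X23.51 Y39.50
M3 S634
G1 X11.32 Y57.94 F2043
G1 X33.39 Y59.28 F2043
G1 X23.51 Y39.50 F2043
M5
G0 X271.21 Y91.39
M3 S634
G1 X231.54 Y102.01 F2043
G1 X193.31 Y112.80 F2043
G1 X156.53 Y123.75 F2043
G1 X121.19 Y134.87 F2043
G1 X87.29 Y146.15 F2043
G1 X54.83 Y157.60 F2043
M5
G0 X305.36 Y83.87
M3 S634
G1 X56.16 Y121.33 F2043
M5
G0 X0.00 Y0.00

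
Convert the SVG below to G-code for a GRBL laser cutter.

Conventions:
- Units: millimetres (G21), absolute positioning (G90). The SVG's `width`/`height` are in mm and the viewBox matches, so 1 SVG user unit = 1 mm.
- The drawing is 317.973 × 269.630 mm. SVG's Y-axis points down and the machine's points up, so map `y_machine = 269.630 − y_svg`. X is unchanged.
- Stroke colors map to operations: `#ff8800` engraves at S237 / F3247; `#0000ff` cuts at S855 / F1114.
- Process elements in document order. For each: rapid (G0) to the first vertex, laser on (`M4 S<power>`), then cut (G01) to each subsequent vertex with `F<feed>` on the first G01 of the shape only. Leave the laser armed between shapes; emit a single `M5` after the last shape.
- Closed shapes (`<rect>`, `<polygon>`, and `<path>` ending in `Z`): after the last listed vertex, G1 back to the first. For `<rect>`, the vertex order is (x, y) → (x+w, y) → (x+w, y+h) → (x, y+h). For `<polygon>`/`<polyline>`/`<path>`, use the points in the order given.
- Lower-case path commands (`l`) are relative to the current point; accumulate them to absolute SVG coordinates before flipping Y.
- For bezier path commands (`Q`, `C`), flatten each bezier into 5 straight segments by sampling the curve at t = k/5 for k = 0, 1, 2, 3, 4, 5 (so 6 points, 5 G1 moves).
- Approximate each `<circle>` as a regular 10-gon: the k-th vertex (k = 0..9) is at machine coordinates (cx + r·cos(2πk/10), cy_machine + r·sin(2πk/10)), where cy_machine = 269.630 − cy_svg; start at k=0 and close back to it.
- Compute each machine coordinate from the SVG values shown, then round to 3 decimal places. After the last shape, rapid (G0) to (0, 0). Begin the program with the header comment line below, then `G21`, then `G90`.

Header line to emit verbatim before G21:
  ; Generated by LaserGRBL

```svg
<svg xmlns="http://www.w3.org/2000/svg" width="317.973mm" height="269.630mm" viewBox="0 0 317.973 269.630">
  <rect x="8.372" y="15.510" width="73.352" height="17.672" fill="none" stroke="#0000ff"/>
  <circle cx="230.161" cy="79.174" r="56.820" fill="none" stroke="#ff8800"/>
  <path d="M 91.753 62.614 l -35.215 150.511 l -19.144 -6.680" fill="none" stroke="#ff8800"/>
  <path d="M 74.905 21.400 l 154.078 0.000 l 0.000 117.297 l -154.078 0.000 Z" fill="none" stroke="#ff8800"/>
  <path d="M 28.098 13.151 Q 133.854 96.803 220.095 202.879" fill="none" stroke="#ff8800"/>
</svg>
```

1 u = 1 mm; y_m = 269.630 − y.

[1] `<rect>` rectangle, #0000ff→cut S855 F1114: (8.372,254.120) → (81.724,254.120) → (81.724,236.448) → (8.372,236.448) → (8.372,254.120) (closed)

[2] `<circle>` circle, #ff8800→engrave S237 F3247: (286.981,190.456) → (276.129,223.854) → (247.719,244.495) → (212.603,244.495) → (184.193,223.854) → (173.341,190.456) → (184.193,157.058) → (212.603,136.417) → (247.719,136.417) → (276.129,157.058) → (286.981,190.456) (closed)

[3] `<path>` open polyline, #ff8800→engrave S237 F3247: (91.753,207.016) → (56.538,56.505) → (37.394,63.185)

[4] `<path>` rectangle, #ff8800→engrave S237 F3247: (74.905,248.230) → (228.983,248.230) → (228.983,130.933) → (74.905,130.933) → (74.905,248.230) (closed)

[5] `<path>` quadratic bezier, #ff8800→engrave S237 F3247: (28.098,256.479) → (69.620,222.121) → (109.580,185.970) → (147.980,148.024) → (184.818,108.284) → (220.095,66.751)

; Generated by LaserGRBL
G21
G90
G0 X8.372 Y254.120
M4 S855
G01 X81.724 Y254.120 F1114
G01 X81.724 Y236.448
G01 X8.372 Y236.448
G01 X8.372 Y254.120
G0 X286.981 Y190.456
M4 S237
G01 X276.129 Y223.854 F3247
G01 X247.719 Y244.495
G01 X212.603 Y244.495
G01 X184.193 Y223.854
G01 X173.341 Y190.456
G01 X184.193 Y157.058
G01 X212.603 Y136.417
G01 X247.719 Y136.417
G01 X276.129 Y157.058
G01 X286.981 Y190.456
G0 X91.753 Y207.016
M4 S237
G01 X56.538 Y56.505 F3247
G01 X37.394 Y63.185
G0 X74.905 Y248.230
M4 S237
G01 X228.983 Y248.230 F3247
G01 X228.983 Y130.933
G01 X74.905 Y130.933
G01 X74.905 Y248.230
G0 X28.098 Y256.479
M4 S237
G01 X69.620 Y222.121 F3247
G01 X109.580 Y185.970
G01 X147.980 Y148.024
G01 X184.818 Y108.284
G01 X220.095 Y66.751
M5
G0 X0.000 Y0.000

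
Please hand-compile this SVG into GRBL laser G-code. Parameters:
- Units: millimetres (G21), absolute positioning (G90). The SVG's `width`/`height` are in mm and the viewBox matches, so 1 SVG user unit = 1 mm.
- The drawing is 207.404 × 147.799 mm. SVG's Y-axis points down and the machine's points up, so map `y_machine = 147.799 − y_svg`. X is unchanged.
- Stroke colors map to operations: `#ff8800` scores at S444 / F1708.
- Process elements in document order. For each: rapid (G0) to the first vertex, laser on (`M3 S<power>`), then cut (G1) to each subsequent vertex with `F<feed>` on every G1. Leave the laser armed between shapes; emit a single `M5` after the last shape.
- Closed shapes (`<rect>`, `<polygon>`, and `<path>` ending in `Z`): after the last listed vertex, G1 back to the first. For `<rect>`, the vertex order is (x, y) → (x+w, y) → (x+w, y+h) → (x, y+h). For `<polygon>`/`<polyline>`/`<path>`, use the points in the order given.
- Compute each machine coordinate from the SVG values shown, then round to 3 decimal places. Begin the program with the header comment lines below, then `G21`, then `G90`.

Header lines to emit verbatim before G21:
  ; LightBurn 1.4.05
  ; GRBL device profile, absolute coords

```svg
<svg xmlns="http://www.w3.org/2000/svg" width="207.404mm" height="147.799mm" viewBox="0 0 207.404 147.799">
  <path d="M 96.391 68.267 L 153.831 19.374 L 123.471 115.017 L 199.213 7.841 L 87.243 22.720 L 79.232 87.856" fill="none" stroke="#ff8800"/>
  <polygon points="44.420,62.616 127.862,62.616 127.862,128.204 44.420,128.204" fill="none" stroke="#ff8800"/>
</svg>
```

; LightBurn 1.4.05
; GRBL device profile, absolute coords
G21
G90
G0 X96.391 Y79.532
M3 S444
G1 X153.831 Y128.425 F1708
G1 X123.471 Y32.782 F1708
G1 X199.213 Y139.958 F1708
G1 X87.243 Y125.079 F1708
G1 X79.232 Y59.943 F1708
G0 X44.420 Y85.183
M3 S444
G1 X127.862 Y85.183 F1708
G1 X127.862 Y19.595 F1708
G1 X44.420 Y19.595 F1708
G1 X44.420 Y85.183 F1708
M5

Since the viewBox matches the mm dimensions, user units are millimetres directly. The only transform is the Y-flip y_m = 147.799 − y_svg.

Shape 1 is a open polyline drawn with `<path>`. Its stroke #ff8800 means score at S444, F1708. After flipping Y the toolpath is (96.391,79.532) → (153.831,128.425) → (123.471,32.782) → (199.213,139.958) → (87.243,125.079) → (79.232,59.943).

Shape 2 is a rectangle drawn with `<polygon>`. Its stroke #ff8800 means score at S444, F1708. After flipping Y the toolpath is (44.420,85.183) → (127.862,85.183) → (127.862,19.595) → (44.420,19.595) → (44.420,85.183), returning to the start.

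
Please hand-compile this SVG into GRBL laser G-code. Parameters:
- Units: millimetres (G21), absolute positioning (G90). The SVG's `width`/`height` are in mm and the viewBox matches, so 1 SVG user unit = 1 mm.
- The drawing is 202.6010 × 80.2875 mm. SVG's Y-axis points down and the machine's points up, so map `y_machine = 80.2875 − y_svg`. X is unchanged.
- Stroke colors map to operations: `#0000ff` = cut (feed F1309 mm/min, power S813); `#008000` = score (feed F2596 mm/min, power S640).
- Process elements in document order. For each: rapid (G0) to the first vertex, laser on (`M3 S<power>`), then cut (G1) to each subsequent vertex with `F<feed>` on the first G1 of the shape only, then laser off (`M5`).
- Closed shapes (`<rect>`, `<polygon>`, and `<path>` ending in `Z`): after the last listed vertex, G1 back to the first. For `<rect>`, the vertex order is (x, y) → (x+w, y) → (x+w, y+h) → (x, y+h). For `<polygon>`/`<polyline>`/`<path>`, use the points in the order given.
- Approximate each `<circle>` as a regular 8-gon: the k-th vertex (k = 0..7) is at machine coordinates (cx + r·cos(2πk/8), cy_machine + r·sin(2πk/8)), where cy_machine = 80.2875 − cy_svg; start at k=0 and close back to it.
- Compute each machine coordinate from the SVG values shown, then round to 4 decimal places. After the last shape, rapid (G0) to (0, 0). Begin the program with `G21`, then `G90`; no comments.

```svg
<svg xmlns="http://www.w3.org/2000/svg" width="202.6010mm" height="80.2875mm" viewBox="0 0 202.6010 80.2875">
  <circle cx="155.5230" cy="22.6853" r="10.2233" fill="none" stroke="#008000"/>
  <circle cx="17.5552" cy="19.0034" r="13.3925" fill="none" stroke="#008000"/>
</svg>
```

1 u = 1 mm; y_m = 80.2875 − y.

[1] `<circle>` circle, #008000→score S640 F2596: (165.7463,57.6022) → (162.7520,64.8312) → (155.5230,67.8255) → (148.2940,64.8312) → (145.2997,57.6022) → (148.2940,50.3732) → (155.5230,47.3789) → (162.7520,50.3732) → (165.7463,57.6022) (closed)

[2] `<circle>` circle, #008000→score S640 F2596: (30.9477,61.2841) → (27.0251,70.7540) → (17.5552,74.6766) → (8.0853,70.7540) → (4.1627,61.2841) → (8.0853,51.8142) → (17.5552,47.8916) → (27.0251,51.8142) → (30.9477,61.2841) (closed)

G21
G90
G0 X165.7463 Y57.6022
M3 S640
G1 X162.7520 Y64.8312 F2596
G1 X155.5230 Y67.8255
G1 X148.2940 Y64.8312
G1 X145.2997 Y57.6022
G1 X148.2940 Y50.3732
G1 X155.5230 Y47.3789
G1 X162.7520 Y50.3732
G1 X165.7463 Y57.6022
M5
G0 X30.9477 Y61.2841
M3 S640
G1 X27.0251 Y70.7540 F2596
G1 X17.5552 Y74.6766
G1 X8.0853 Y70.7540
G1 X4.1627 Y61.2841
G1 X8.0853 Y51.8142
G1 X17.5552 Y47.8916
G1 X27.0251 Y51.8142
G1 X30.9477 Y61.2841
M5
G0 X0.0000 Y0.0000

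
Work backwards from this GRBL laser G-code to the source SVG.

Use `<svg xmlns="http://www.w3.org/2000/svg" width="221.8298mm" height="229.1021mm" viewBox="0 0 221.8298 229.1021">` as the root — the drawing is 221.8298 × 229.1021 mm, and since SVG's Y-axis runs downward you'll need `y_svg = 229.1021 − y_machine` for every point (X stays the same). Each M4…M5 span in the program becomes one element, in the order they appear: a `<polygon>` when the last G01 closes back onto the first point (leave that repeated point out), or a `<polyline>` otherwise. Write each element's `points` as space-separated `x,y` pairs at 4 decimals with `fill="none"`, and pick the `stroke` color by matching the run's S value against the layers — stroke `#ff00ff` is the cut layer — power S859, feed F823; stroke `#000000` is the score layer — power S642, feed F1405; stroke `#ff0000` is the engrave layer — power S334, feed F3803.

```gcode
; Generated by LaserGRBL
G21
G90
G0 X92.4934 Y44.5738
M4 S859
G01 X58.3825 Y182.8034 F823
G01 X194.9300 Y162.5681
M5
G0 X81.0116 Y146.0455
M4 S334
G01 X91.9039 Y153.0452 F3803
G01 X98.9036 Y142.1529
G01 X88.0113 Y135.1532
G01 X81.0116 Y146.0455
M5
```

<svg xmlns="http://www.w3.org/2000/svg" width="221.8298mm" height="229.1021mm" viewBox="0 0 221.8298 229.1021">
  <polyline points="92.4934,184.5283 58.3825,46.2987 194.9300,66.5340" fill="none" stroke="#ff00ff"/>
  <polygon points="81.0116,83.0566 91.9039,76.0569 98.9036,86.9492 88.0113,93.9489" fill="none" stroke="#ff0000"/>
</svg>

Each laser-on run becomes one SVG element. Flip Y back into SVG space with y_svg = 229.1021 − y_machine.

Run 1: power S859 maps to stroke `#ff00ff` (cut). The run is open, so emit a `<polyline>` with points (Y-flipped): 92.4934,184.5283 58.3825,46.2987 194.9300,66.5340.

Run 2: S334 ⇒ engrave layer `#ff0000`. The run returns to its start, so emit a `<polygon>` with points (Y-flipped): 81.0116,83.0566 91.9039,76.0569 98.9036,86.9492 88.0113,93.9489.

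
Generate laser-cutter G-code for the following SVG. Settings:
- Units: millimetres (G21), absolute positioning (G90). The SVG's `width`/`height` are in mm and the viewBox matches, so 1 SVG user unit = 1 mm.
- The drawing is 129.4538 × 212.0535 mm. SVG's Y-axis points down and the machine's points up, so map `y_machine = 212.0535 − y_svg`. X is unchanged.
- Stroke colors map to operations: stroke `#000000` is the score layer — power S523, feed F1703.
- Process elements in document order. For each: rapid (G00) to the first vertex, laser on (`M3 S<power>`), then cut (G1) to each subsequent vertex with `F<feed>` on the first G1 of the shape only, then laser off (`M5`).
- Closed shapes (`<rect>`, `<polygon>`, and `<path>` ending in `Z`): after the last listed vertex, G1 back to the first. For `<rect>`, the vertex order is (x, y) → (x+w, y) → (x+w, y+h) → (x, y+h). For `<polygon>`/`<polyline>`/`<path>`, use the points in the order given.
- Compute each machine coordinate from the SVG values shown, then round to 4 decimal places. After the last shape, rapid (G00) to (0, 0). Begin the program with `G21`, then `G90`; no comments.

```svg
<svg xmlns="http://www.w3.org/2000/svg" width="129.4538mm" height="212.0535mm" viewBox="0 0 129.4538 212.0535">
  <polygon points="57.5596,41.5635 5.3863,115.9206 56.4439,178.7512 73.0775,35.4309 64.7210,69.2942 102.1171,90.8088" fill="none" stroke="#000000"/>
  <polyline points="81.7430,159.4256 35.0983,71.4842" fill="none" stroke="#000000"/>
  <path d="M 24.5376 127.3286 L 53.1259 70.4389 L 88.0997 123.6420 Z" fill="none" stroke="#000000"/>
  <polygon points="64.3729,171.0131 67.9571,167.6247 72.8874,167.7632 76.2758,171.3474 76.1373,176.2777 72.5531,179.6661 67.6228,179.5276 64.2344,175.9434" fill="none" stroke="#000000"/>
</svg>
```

G21
G90
G00 X57.5596 Y170.4900
M3 S523
G1 X5.3863 Y96.1329 F1703
G1 X56.4439 Y33.3023
G1 X73.0775 Y176.6226
G1 X64.7210 Y142.7593
G1 X102.1171 Y121.2447
G1 X57.5596 Y170.4900
M5
G00 X81.7430 Y52.6279
M3 S523
G1 X35.0983 Y140.5693 F1703
M5
G00 X24.5376 Y84.7249
M3 S523
G1 X53.1259 Y141.6146 F1703
G1 X88.0997 Y88.4115
G1 X24.5376 Y84.7249
M5
G00 X64.3729 Y41.0404
M3 S523
G1 X67.9571 Y44.4288 F1703
G1 X72.8874 Y44.2903
G1 X76.2758 Y40.7061
G1 X76.1373 Y35.7758
G1 X72.5531 Y32.3874
G1 X67.6228 Y32.5259
G1 X64.2344 Y36.1101
G1 X64.3729 Y41.0404
M5
G00 X0.0000 Y0.0000

Since the viewBox matches the mm dimensions, user units are millimetres directly. The only transform is the Y-flip y_m = 212.0535 − y_svg.

Shape 1 is a closed polygon drawn with `<polygon>`. Its stroke #000000 means score at S523, F1703. After flipping Y the toolpath is (57.5596,170.4900) → (5.3863,96.1329) → (56.4439,33.3023) → (73.0775,176.6226) → (64.7210,142.7593) → (102.1171,121.2447) → (57.5596,170.4900), returning to the start.

Shape 2 is a line segment drawn with `<polyline>`. Its stroke #000000 means score at S523, F1703. After flipping Y the toolpath is (81.7430,52.6279) → (35.0983,140.5693).

Shape 3 is a regular polygon drawn with `<path>`. Its stroke #000000 means score at S523, F1703. After flipping Y the toolpath is (24.5376,84.7249) → (53.1259,141.6146) → (88.0997,88.4115) → (24.5376,84.7249), returning to the start.

Shape 4 is a regular polygon drawn with `<polygon>`. Its stroke #000000 means score at S523, F1703. After flipping Y the toolpath is (64.3729,41.0404) → (67.9571,44.4288) → (72.8874,44.2903) → (76.2758,40.7061) → (76.1373,35.7758) → (72.5531,32.3874) → (67.6228,32.5259) → (64.2344,36.1101) → (64.3729,41.0404), returning to the start.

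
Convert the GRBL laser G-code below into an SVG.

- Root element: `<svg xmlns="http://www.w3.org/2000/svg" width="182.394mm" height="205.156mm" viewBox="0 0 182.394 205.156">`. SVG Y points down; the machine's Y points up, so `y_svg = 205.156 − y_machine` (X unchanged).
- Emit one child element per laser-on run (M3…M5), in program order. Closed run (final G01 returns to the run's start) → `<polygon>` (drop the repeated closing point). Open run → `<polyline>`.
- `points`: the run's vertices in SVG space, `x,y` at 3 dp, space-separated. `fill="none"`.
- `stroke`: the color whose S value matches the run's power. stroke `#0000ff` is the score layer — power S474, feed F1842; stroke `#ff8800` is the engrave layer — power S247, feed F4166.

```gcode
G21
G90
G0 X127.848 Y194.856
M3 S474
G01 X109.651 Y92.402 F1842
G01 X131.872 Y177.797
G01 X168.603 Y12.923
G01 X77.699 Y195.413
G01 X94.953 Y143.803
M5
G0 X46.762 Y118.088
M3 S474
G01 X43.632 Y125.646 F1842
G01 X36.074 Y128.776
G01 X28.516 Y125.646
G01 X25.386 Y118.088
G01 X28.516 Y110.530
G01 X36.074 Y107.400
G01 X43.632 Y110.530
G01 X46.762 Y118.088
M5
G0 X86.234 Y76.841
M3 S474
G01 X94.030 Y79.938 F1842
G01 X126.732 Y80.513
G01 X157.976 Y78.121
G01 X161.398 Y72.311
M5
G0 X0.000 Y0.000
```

y_svg = 205.156 − y_m. Every run uses S474, so all elements get stroke `#0000ff` (score).

[1] open run; points: 127.848,10.300 109.651,112.754 131.872,27.359 168.603,192.233 77.699,9.743 94.953,61.353

[2] closed run; points: 46.762,87.068 43.632,79.510 36.074,76.380 28.516,79.510 25.386,87.068 28.516,94.626 36.074,97.756 43.632,94.626

[3] open run; points: 86.234,128.315 94.030,125.218 126.732,124.643 157.976,127.035 161.398,132.845

<svg xmlns="http://www.w3.org/2000/svg" width="182.394mm" height="205.156mm" viewBox="0 0 182.394 205.156">
  <polyline points="127.848,10.300 109.651,112.754 131.872,27.359 168.603,192.233 77.699,9.743 94.953,61.353" fill="none" stroke="#0000ff"/>
  <polygon points="46.762,87.068 43.632,79.510 36.074,76.380 28.516,79.510 25.386,87.068 28.516,94.626 36.074,97.756 43.632,94.626" fill="none" stroke="#0000ff"/>
  <polyline points="86.234,128.315 94.030,125.218 126.732,124.643 157.976,127.035 161.398,132.845" fill="none" stroke="#0000ff"/>
</svg>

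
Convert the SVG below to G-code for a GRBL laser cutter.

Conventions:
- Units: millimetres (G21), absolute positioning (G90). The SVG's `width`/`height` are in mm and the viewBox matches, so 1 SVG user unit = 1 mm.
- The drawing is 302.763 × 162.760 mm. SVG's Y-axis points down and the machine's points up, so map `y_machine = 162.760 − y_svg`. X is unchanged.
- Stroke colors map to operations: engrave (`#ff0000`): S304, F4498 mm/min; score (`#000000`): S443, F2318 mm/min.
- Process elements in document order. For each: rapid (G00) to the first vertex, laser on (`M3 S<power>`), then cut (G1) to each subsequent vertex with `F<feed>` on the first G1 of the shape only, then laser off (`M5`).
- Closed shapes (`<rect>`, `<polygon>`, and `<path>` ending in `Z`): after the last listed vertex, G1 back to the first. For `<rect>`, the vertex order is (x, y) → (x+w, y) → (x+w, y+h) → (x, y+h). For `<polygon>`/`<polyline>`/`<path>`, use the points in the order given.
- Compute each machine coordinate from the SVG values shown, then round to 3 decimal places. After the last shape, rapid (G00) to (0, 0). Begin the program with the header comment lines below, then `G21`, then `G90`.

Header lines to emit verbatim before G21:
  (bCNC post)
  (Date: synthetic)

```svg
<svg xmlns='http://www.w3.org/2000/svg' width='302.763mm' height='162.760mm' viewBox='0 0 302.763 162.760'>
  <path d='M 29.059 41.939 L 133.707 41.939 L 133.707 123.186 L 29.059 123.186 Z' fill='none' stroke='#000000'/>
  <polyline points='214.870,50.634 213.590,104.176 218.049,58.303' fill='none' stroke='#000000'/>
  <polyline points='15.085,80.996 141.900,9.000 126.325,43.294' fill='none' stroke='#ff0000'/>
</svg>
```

Since the viewBox matches the mm dimensions, user units are millimetres directly. The only transform is the Y-flip y_m = 162.760 − y_svg.

Shape 1 is a rectangle drawn with `<path>`. Its stroke #000000 means score at S443, F2318. After flipping Y the toolpath is (29.059,120.821) → (133.707,120.821) → (133.707,39.574) → (29.059,39.574) → (29.059,120.821), returning to the start.

Shape 2 is a open polyline drawn with `<polyline>`. Its stroke #000000 means score at S443, F2318. After flipping Y the toolpath is (214.870,112.126) → (213.590,58.584) → (218.049,104.457).

Shape 3 is a open polyline drawn with `<polyline>`. Its stroke #ff0000 means engrave at S304, F4498. After flipping Y the toolpath is (15.085,81.764) → (141.900,153.760) → (126.325,119.466).

(bCNC post)
(Date: synthetic)
G21
G90
G00 X29.059 Y120.821
M3 S443
G1 X133.707 Y120.821 F2318
G1 X133.707 Y39.574
G1 X29.059 Y39.574
G1 X29.059 Y120.821
M5
G00 X214.870 Y112.126
M3 S443
G1 X213.590 Y58.584 F2318
G1 X218.049 Y104.457
M5
G00 X15.085 Y81.764
M3 S304
G1 X141.900 Y153.760 F4498
G1 X126.325 Y119.466
M5
G00 X0.000 Y0.000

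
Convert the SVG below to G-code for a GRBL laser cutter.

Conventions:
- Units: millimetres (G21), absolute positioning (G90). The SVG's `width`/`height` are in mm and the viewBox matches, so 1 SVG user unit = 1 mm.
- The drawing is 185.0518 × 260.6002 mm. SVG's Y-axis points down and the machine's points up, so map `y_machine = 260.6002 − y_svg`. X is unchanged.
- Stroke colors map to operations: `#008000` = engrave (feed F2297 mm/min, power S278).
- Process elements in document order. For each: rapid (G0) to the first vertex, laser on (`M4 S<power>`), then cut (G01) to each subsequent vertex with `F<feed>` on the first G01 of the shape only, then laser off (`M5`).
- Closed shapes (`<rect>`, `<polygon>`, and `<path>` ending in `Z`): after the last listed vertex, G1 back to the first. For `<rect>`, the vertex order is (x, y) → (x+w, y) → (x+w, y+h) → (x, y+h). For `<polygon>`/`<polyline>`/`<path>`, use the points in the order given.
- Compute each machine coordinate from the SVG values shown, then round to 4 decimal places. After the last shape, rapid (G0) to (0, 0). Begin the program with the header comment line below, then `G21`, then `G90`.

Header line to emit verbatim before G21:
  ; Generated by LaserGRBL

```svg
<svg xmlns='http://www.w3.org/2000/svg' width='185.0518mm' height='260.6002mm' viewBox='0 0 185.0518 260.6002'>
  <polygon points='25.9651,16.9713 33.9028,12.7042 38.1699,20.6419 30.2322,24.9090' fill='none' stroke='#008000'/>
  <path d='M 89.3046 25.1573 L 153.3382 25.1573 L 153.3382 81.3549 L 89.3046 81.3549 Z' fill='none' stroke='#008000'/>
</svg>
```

; Generated by LaserGRBL
G21
G90
G0 X25.9651 Y243.6289
M4 S278
G01 X33.9028 Y247.8960 F2297
G01 X38.1699 Y239.9583
G01 X30.2322 Y235.6912
G01 X25.9651 Y243.6289
M5
G0 X89.3046 Y235.4429
M4 S278
G01 X153.3382 Y235.4429 F2297
G01 X153.3382 Y179.2453
G01 X89.3046 Y179.2453
G01 X89.3046 Y235.4429
M5
G0 X0.0000 Y0.0000

viewBox `0 0 185.0518 260.6002` with mm width/height → 1 unit = 1 mm. Flip: y_m = 260.6002 − y_svg.

**Shape 1** — `<polygon>` regular polygon, stroke `#008000` → engrave (S278, F2297). Machine vertices: (25.9651,243.6289) → (33.9028,247.8960) → (38.1699,239.9583) → (30.2322,235.6912) → (25.9651,243.6289). Closed: final G1 returns to the first vertex.

**Shape 2** — `<path>` rectangle, stroke `#008000` → engrave (S278, F2297). Machine vertices: (89.3046,235.4429) → (153.3382,235.4429) → (153.3382,179.2453) → (89.3046,179.2453) → (89.3046,235.4429). Closed: final G1 returns to the first vertex.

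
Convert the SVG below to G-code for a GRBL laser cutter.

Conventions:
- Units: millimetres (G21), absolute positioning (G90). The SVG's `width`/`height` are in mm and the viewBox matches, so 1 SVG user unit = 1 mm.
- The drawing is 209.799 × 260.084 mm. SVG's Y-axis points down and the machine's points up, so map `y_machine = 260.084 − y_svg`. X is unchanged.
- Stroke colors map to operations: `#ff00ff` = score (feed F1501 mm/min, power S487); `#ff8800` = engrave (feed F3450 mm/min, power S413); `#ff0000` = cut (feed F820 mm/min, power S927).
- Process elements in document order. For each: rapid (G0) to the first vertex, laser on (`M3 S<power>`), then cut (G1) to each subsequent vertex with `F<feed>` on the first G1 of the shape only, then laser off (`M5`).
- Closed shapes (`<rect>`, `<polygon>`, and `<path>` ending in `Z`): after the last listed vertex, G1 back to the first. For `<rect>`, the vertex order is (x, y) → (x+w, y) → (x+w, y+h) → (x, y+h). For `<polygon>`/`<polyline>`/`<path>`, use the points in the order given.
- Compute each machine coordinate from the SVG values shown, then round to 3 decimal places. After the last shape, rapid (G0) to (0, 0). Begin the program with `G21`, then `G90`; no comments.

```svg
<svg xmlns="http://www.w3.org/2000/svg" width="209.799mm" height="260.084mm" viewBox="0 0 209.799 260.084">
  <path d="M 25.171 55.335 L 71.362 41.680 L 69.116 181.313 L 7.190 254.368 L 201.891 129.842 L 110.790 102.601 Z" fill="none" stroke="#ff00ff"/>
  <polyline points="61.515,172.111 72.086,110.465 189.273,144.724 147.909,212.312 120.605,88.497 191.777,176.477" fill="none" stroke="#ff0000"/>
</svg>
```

G21
G90
G0 X25.171 Y204.749
M3 S487
G1 X71.362 Y218.404 F1501
G1 X69.116 Y78.771
G1 X7.190 Y5.716
G1 X201.891 Y130.242
G1 X110.790 Y157.483
G1 X25.171 Y204.749
M5
G0 X61.515 Y87.973
M3 S927
G1 X72.086 Y149.619 F820
G1 X189.273 Y115.360
G1 X147.909 Y47.772
G1 X120.605 Y171.587
G1 X191.777 Y83.607
M5
G0 X0.000 Y0.000

1 u = 1 mm; y_m = 260.084 − y.

[1] `<path>` closed polygon, #ff00ff→score S487 F1501: (25.171,204.749) → (71.362,218.404) → (69.116,78.771) → (7.190,5.716) → (201.891,130.242) → (110.790,157.483) → (25.171,204.749) (closed)

[2] `<polyline>` open polyline, #ff0000→cut S927 F820: (61.515,87.973) → (72.086,149.619) → (189.273,115.360) → (147.909,47.772) → (120.605,171.587) → (191.777,83.607)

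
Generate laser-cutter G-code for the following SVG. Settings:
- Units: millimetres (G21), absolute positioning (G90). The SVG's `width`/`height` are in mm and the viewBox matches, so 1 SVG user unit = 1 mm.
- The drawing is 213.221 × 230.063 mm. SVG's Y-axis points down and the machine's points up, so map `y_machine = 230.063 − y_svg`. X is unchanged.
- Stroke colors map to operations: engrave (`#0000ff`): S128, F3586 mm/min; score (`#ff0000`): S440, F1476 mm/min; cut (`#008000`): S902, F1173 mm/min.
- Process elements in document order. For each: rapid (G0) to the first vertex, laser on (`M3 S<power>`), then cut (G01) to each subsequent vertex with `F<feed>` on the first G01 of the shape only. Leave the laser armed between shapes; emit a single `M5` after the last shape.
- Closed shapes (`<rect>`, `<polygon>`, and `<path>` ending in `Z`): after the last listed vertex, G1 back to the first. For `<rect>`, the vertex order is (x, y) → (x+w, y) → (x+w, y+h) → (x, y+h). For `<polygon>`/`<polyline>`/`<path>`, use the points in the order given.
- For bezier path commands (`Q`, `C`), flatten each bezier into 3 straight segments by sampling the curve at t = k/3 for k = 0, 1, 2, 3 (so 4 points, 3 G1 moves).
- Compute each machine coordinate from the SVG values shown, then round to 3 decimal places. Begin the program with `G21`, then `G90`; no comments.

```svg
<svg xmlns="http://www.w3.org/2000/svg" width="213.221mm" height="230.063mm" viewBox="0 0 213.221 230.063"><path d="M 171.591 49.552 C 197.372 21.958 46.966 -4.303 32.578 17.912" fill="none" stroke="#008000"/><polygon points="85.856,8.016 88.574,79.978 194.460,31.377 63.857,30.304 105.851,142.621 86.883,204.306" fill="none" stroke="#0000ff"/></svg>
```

1 u = 1 mm; y_m = 230.063 − y.

[1] `<path>` cubic bezier, #008000→cut S902 F1173: (171.591,180.511) → (150.206,205.915) → (80.742,219.953) → (32.578,212.151)

[2] `<polygon>` closed polygon, #0000ff→engrave S128 F3586: (85.856,222.047) → (88.574,150.085) → (194.460,198.686) → (63.857,199.759) → (105.851,87.442) → (86.883,25.757) → (85.856,222.047) (closed)

G21
G90
G0 X171.591 Y180.511
M3 S902
G01 X150.206 Y205.915 F1173
G01 X80.742 Y219.953
G01 X32.578 Y212.151
G0 X85.856 Y222.047
M3 S128
G01 X88.574 Y150.085 F3586
G01 X194.460 Y198.686
G01 X63.857 Y199.759
G01 X105.851 Y87.442
G01 X86.883 Y25.757
G01 X85.856 Y222.047
M5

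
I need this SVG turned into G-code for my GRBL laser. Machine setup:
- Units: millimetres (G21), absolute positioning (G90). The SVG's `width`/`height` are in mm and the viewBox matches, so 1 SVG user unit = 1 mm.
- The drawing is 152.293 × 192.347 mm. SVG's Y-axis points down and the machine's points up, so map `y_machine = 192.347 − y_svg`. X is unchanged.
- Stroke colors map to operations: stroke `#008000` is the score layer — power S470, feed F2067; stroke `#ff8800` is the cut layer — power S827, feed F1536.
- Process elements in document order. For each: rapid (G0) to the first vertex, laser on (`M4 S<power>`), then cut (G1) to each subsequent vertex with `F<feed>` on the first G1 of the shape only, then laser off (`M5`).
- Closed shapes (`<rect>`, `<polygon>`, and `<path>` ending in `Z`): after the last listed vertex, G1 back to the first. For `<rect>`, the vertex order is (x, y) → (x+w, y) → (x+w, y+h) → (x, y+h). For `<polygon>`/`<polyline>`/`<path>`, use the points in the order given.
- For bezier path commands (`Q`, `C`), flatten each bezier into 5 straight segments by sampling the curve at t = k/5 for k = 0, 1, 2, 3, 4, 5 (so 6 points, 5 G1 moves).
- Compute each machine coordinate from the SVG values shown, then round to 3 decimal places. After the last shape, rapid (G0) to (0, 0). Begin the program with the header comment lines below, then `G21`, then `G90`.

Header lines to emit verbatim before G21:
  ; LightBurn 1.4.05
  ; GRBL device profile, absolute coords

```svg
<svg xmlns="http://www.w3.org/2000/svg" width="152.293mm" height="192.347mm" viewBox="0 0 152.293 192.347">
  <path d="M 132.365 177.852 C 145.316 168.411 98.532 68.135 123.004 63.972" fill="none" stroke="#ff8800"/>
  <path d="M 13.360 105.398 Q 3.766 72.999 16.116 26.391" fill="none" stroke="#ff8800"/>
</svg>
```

; LightBurn 1.4.05
; GRBL device profile, absolute coords
G21
G90
G0 X132.365 Y14.495
M4 S827
G1 X134.015 Y29.564 F1536
G1 X127.617 Y57.460
G1 X119.457 Y89.210
G1 X115.824 Y115.839
G1 X123.004 Y128.375
M5
G0 X13.360 Y86.949
M4 S827
G1 X10.400 Y100.477 F1536
G1 X9.196 Y115.142
G1 X9.747 Y130.943
G1 X12.054 Y147.881
G1 X16.116 Y165.956
M5
G0 X0.000 Y0.000

1 u = 1 mm; y_m = 192.347 − y.

[1] `<path>` cubic bezier, #ff8800→cut S827 F1536: (132.365,14.495) → (134.015,29.564) → (127.617,57.460) → (119.457,89.210) → (115.824,115.839) → (123.004,128.375)

[2] `<path>` quadratic bezier, #ff8800→cut S827 F1536: (13.360,86.949) → (10.400,100.477) → (9.196,115.142) → (9.747,130.943) → (12.054,147.881) → (16.116,165.956)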